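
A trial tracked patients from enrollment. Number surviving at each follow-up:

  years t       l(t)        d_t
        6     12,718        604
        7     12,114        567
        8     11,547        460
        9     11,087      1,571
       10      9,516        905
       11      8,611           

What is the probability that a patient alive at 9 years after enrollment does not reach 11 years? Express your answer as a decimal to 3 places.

0.223

P(die before 11 | alive at 9) = 1 − l(11)/l(9) = 1 − 8,611/11,087 = (2,476)/11,087 = 0.223325.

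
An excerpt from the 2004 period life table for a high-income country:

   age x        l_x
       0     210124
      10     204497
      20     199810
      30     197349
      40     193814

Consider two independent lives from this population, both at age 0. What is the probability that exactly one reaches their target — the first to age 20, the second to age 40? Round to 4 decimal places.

0.1191

p₁ = l_20/l_0 = 199810/210124 = 0.950915; p₂ = l_40/l_0 = 193814/210124 = 0.922379.
P(exactly one) = p₁(1−p₂) + (1−p₁)p₂ = 0.073811 + 0.045275 = 0.119086.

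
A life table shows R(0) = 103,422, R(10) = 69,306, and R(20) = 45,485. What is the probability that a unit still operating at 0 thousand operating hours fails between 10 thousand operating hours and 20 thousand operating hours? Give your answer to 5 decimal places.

This is the probability of reaching 10 but not 20, conditional on being operational at 0: (R(10) − R(20)) / R(0).
= (69,306 − 45,485) / 103,422 = 23,821 / 103,422 = 0.230328.

0.23033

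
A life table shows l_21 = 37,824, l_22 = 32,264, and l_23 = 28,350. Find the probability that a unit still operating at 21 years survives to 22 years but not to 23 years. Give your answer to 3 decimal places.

This is the probability of reaching 22 but not 23, conditional on being operational at 21: (l_22 − l_23) / l_21.
= (32,264 − 28,350) / 37,824 = 3,914 / 37,824 = 0.103479.

0.103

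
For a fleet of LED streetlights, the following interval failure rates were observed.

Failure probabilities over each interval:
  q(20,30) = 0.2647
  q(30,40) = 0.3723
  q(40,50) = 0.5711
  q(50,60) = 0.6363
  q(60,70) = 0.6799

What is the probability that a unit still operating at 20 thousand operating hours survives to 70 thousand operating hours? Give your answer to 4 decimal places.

The overall survival probability is (1 − 0.2647) × (1 − 0.3723) × (1 − 0.5711) × (1 − 0.6363) × (1 − 0.6799).
= 0.7353 × 0.6277 × 0.4289 × 0.3637 × 0.3201 = 0.023046.

0.0230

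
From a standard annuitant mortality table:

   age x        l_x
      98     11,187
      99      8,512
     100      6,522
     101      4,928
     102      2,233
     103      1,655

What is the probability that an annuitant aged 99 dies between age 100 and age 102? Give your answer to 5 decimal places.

0.50388

We want 1|2q99 = (l_100 − l_102)/l_99.
This is the probability of reaching 100 but not 102, conditional on being alive at 99: (l_100 − l_102) / l_99.
= (6,522 − 2,233) / 8,512 = 4,289 / 8,512 = 0.503877.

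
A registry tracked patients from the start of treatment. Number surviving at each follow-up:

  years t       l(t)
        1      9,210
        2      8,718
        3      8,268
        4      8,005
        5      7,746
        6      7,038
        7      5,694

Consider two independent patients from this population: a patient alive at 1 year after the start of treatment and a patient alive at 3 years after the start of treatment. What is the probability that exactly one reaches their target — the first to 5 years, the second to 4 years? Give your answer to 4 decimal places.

0.1807

p₁ = l(5)/l(1) = 7,746/9,210 = 0.841042; p₂ = l(4)/l(3) = 8,005/8,268 = 0.968191.
P(exactly one) = p₁(1−p₂) + (1−p₁)p₂ = 0.026753 + 0.153902 = 0.180654.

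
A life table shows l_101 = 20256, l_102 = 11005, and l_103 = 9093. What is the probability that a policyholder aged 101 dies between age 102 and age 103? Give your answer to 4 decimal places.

0.0944

This is the probability of reaching 102 but not 103, conditional on being alive at 101: (l_102 − l_103) / l_101.
= (11005 − 9093) / 20256 = 1912 / 20256 = 0.094392.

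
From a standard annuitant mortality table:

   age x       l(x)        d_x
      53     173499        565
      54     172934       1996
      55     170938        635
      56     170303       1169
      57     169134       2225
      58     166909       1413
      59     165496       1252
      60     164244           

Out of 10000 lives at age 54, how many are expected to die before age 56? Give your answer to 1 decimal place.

152.1

The relevant probability is 1 − 170303/172934 = 0.015214.
Expected number = 10000 × 0.015214 = 152.1.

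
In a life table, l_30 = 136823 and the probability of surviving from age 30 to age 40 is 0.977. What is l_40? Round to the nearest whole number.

133676

l_40 = l_30 × p = 136823 × 0.977 = 133676.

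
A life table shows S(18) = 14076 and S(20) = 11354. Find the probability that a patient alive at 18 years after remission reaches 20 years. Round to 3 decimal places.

0.807

The conditional survival probability is S(20)/S(18) = 11354/14076 = 0.806621.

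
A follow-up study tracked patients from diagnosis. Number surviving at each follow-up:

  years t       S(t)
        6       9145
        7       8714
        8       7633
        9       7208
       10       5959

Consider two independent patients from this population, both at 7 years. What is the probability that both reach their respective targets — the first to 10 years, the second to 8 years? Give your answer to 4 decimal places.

p₁ = S(10)/S(7) = 5959/8714 = 0.683842; p₂ = S(8)/S(7) = 7633/8714 = 0.875947.
P(both) = p₁ × p₂ = 0.683842 × 0.875947 = 0.599009.

0.5990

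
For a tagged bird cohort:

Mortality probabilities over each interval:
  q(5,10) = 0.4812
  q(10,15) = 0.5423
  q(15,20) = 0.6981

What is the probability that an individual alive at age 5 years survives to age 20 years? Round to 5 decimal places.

0.07169

The overall survival probability is (1 − 0.4812) × (1 − 0.5423) × (1 − 0.6981).
= 0.5188 × 0.4577 × 0.3019 = 0.071688.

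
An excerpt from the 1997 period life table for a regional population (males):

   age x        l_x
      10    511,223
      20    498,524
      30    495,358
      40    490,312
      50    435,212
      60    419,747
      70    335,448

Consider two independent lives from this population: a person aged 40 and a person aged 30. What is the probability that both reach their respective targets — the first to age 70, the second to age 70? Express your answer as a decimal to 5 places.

p₁ = l_70/l_40 = 335,448/490,312 = 0.684152; p₂ = l_70/l_30 = 335,448/495,358 = 0.677183.
P(both) = p₁ × p₂ = 0.684152 × 0.677183 = 0.463296.

0.46330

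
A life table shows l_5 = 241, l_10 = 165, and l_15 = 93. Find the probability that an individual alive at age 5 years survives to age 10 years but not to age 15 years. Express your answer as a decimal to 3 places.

This is the probability of reaching 10 but not 15, conditional on being alive at 5: (l_10 − l_15) / l_5.
= (165 − 93) / 241 = 72 / 241 = 0.298755.

0.299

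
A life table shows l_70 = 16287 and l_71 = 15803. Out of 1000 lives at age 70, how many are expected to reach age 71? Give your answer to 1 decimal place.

The relevant probability is 15803/16287 = 0.970283.
Expected number = 1000 × 0.970283 = 970.3.

970.3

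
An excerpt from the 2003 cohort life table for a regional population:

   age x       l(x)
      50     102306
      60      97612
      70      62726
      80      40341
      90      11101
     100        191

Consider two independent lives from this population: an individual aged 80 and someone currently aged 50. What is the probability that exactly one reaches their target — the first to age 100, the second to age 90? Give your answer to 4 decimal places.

0.1122

p₁ = l(100)/l(80) = 191/40341 = 0.004735; p₂ = l(90)/l(50) = 11101/102306 = 0.108508.
P(exactly one) = p₁(1−p₂) + (1−p₁)p₂ = 0.004221 + 0.107994 = 0.112215.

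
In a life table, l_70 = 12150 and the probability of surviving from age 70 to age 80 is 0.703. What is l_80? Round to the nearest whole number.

l_80 = l_70 × p = 12150 × 0.703 = 8541.

8541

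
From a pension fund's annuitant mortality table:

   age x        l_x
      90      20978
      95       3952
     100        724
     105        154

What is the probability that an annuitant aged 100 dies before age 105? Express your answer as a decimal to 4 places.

0.7873

P(die before 105 | alive at 100) = 1 − l_105/l_100 = 1 − 154/724 = (570)/724 = 0.787293.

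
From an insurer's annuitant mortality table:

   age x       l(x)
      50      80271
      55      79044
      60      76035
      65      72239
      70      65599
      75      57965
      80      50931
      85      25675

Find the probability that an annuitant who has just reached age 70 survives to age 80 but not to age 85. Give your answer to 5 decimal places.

This is the probability of reaching 80 but not 85, conditional on being alive at 70: (l(80) − l(85)) / l(70).
= (50931 − 25675) / 65599 = 25256 / 65599 = 0.385006.

0.38501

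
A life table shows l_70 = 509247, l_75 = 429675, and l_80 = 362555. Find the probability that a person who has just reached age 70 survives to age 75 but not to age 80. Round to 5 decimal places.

0.13180

We want 5|5q70 = (l_75 − l_80)/l_70.
This is the probability of reaching 75 but not 80, conditional on being alive at 70: (l_75 − l_80) / l_70.
= (429675 − 362555) / 509247 = 67120 / 509247 = 0.131802.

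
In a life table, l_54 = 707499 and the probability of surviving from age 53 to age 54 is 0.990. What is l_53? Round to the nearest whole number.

714645

l_53 = l_54 / p = 707499 / 0.990 = 714645.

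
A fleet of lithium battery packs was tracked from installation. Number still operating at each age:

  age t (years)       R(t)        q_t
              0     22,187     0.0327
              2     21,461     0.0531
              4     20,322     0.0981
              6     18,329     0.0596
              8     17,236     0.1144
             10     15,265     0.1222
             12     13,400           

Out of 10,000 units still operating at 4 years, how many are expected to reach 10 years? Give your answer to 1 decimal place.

7511.6

The relevant probability is 15,265/20,322 = 0.751156.
Expected number = 10,000 × 0.751156 = 7511.6.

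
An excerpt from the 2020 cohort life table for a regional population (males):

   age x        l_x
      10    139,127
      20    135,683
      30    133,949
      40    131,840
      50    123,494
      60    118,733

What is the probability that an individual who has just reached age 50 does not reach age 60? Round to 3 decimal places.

0.039

P(die before 60 | alive at 50) = 1 − l_60/l_50 = 1 − 118,733/123,494 = (4,761)/123,494 = 0.038552.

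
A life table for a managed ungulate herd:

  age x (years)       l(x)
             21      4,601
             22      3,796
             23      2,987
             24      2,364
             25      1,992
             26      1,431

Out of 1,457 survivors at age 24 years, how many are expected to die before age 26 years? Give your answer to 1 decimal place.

575.0

The relevant probability is 1 − 1,431/2,364 = 0.394670.
Expected number = 1,457 × 0.394670 = 575.0.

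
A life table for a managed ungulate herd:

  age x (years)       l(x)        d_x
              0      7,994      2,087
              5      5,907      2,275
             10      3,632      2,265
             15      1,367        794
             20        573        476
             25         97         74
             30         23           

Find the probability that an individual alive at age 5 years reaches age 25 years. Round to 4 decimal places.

The conditional survival probability is l(25)/l(5) = 97/5,907 = 0.016421.

0.0164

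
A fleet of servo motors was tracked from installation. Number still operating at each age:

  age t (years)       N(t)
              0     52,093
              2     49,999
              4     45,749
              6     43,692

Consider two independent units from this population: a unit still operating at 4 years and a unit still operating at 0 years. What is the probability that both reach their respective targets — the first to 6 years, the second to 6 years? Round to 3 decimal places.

0.801

p₁ = N(6)/N(4) = 43,692/45,749 = 0.955037; p₂ = N(6)/N(0) = 43,692/52,093 = 0.838731.
P(both) = p₁ × p₂ = 0.955037 × 0.838731 = 0.801019.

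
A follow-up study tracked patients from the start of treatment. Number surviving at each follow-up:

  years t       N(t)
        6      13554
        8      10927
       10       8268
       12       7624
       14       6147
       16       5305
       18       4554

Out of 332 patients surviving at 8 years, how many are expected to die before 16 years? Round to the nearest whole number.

171

The relevant probability is 1 − 5305/10927 = 0.514505.
Expected number = 332 × 0.514505 = 171.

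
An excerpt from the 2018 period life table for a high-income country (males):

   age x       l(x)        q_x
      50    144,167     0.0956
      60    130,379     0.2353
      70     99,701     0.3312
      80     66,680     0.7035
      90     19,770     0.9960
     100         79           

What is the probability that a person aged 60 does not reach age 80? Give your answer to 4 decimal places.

0.4886

P(die before 80 | alive at 60) = 1 − l(80)/l(60) = 1 − 66,680/130,379 = (63,699)/130,379 = 0.488568.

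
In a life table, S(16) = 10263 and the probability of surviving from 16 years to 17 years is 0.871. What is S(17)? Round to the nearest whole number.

8939

S(17) = S(16) × p = 10263 × 0.871 = 8939.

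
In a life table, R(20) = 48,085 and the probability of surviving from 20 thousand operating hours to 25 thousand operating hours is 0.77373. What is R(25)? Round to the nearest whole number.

R(25) = R(20) × p = 48,085 × 0.77373 = 37205.

37205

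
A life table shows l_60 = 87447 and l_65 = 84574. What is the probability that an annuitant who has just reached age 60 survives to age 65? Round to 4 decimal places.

0.9671

We want 5p60 = l_65/l_60.
The conditional survival probability is l_65/l_60 = 84574/87447 = 0.967146.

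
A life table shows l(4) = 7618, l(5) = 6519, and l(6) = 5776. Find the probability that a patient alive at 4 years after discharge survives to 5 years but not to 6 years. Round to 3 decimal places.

This is the probability of reaching 5 but not 6, conditional on being alive at 4: (l(5) − l(6)) / l(4).
= (6519 − 5776) / 7618 = 743 / 7618 = 0.097532.

0.098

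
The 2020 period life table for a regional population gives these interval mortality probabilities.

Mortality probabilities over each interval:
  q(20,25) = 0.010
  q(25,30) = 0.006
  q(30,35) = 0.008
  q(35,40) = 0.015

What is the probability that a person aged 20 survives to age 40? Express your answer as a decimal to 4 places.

0.9615

Chaining the interval survival probabilities: (1 − 0.010) × (1 − 0.006) × (1 − 0.008) × (1 − 0.015).
= 0.990 × 0.994 × 0.992 × 0.985 = 0.961545.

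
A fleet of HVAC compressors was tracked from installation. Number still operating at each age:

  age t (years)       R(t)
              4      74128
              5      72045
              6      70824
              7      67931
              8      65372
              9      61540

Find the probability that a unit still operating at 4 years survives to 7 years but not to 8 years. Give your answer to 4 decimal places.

0.0345

This is the probability of reaching 7 but not 8, conditional on being operational at 4: (R(7) − R(8)) / R(4).
= (67931 − 65372) / 74128 = 2559 / 74128 = 0.034521.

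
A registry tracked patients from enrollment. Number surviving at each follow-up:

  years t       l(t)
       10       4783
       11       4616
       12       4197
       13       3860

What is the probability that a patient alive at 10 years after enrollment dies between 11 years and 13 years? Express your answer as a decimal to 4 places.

0.1581

This is the probability of reaching 11 but not 13, conditional on being alive at 10: (l(11) − l(13)) / l(10).
= (4616 − 3860) / 4783 = 756 / 4783 = 0.158060.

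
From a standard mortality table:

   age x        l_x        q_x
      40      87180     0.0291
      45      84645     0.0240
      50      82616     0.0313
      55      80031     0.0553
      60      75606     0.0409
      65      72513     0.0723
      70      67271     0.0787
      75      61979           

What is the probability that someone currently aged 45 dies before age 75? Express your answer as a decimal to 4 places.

P(die before 75 | alive at 45) = 1 − l_75/l_45 = 1 − 61979/84645 = (22666)/84645 = 0.267777.

0.2678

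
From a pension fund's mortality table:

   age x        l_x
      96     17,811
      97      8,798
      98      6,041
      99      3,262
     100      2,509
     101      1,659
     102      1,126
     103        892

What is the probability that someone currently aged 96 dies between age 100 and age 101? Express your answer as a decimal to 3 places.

0.048

We want 4|1q96 = (l_100 − l_101)/l_96.
This is the probability of reaching 100 but not 101, conditional on being alive at 96: (l_100 − l_101) / l_96.
= (2,509 − 1,659) / 17,811 = 850 / 17,811 = 0.047723.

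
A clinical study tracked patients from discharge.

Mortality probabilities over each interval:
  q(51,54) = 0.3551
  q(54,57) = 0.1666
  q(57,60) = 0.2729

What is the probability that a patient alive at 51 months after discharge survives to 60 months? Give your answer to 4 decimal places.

0.3908

P(survive 51→60) = (1 − 0.3551) × (1 − 0.1666) × (1 − 0.2729).
= 0.6449 × 0.8334 × 0.7271 = 0.390787.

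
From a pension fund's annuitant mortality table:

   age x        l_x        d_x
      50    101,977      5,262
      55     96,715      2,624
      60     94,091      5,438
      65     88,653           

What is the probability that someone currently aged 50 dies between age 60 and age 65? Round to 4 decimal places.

We want 10|5q50 = (l_60 − l_65)/l_50.
This is the probability of reaching 60 but not 65, conditional on being alive at 50: (l_60 − l_65) / l_50.
= (94,091 − 88,653) / 101,977 = 5,438 / 101,977 = 0.053326.

0.0533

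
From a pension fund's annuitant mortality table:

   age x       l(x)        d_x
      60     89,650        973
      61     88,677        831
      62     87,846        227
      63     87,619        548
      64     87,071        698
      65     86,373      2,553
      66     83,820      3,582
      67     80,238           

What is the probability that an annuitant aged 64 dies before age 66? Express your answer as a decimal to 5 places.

P(die before 66 | alive at 64) = 1 − l(66)/l(64) = 1 − 83,820/87,071 = (3,251)/87,071 = 0.037337.

0.03734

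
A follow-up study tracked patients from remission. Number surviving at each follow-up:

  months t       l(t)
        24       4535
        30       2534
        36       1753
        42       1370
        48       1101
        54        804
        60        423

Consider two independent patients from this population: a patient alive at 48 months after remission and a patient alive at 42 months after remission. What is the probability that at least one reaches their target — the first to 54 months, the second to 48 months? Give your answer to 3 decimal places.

0.947

p₁ = l(54)/l(48) = 804/1101 = 0.730245; p₂ = l(48)/l(42) = 1101/1370 = 0.803650.
P(at least one) = 1 − (1−p₁)(1−p₂) = 1 − 0.269755 × 0.196350 = 0.947034.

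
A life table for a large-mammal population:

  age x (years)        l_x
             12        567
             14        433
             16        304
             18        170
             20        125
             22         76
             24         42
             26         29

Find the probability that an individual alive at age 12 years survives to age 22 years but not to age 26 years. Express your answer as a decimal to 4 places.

This is the probability of reaching 22 but not 26, conditional on being alive at 12: (l_22 − l_26) / l_12.
= (76 − 29) / 567 = 47 / 567 = 0.082892.

0.0829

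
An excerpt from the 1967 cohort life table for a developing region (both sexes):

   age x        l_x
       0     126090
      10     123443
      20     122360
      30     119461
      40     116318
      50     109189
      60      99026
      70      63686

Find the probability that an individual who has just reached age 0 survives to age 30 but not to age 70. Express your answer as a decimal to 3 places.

We want 30|40q0 = (l_30 − l_70)/l_0.
This is the probability of reaching 30 but not 70, conditional on being alive at 0: (l_30 − l_70) / l_0.
= (119461 − 63686) / 126090 = 55775 / 126090 = 0.442343.

0.442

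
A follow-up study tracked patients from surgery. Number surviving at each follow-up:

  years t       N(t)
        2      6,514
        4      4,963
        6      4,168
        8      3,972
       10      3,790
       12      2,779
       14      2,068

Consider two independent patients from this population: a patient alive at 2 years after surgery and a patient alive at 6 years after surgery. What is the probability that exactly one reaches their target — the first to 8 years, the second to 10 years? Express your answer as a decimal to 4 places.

0.4101

p₁ = N(8)/N(2) = 3,972/6,514 = 0.609764; p₂ = N(10)/N(6) = 3,790/4,168 = 0.909309.
P(exactly one) = p₁(1−p₂) + (1−p₁)p₂ = 0.055300 + 0.354845 = 0.410145.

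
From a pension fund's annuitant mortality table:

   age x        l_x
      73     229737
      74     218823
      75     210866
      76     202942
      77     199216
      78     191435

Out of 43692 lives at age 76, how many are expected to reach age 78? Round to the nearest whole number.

41215

The relevant probability is 191435/202942 = 0.943299.
Expected number = 43692 × 0.943299 = 41215.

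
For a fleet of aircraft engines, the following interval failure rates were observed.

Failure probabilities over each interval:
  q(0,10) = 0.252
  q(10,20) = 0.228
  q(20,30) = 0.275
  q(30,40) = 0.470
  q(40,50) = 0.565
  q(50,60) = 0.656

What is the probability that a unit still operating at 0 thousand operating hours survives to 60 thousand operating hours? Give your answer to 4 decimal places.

Chaining the interval survival probabilities: (1 − 0.252) × (1 − 0.228) × (1 − 0.275) × (1 − 0.470) × (1 − 0.565) × (1 − 0.656).
= 0.748 × 0.772 × 0.725 × 0.530 × 0.435 × 0.344 = 0.033203.

0.0332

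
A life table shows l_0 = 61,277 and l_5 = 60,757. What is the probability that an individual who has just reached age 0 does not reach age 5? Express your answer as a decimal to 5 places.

0.00849

P(die before 5 | alive at 0) = 1 − l_5/l_0 = 1 − 60,757/61,277 = (520)/61,277 = 0.008486.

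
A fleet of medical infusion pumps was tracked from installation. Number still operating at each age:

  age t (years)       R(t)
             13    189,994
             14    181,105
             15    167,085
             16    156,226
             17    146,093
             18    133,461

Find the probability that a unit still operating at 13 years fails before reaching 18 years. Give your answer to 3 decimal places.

P(fail before 18 | operational at 13) = 1 − R(18)/R(13) = 1 − 133,461/189,994 = (56,533)/189,994 = 0.297552.

0.298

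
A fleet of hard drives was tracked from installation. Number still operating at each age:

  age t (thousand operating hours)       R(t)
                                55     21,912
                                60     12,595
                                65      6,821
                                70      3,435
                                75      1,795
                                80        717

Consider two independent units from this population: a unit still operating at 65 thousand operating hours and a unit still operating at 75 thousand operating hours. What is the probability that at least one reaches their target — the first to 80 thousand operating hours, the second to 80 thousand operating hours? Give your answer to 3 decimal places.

p₁ = R(80)/R(65) = 717/6,821 = 0.105117; p₂ = R(80)/R(75) = 717/1,795 = 0.399443.
P(at least one) = 1 − (1−p₁)(1−p₂) = 1 − 0.894883 × 0.600557 = 0.462572.

0.463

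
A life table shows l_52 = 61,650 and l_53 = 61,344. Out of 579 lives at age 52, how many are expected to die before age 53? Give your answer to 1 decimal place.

The relevant probability is 1 − 61,344/61,650 = 0.004964.
Expected number = 579 × 0.004964 = 2.9.

2.9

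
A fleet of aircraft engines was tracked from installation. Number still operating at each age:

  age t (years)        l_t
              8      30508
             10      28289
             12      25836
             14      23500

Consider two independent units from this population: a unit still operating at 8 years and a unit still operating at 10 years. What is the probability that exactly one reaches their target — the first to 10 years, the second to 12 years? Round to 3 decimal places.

0.147

p₁ = l_10/l_8 = 28289/30508 = 0.927265; p₂ = l_12/l_10 = 25836/28289 = 0.913288.
P(exactly one) = p₁(1−p₂) + (1−p₁)p₂ = 0.080405 + 0.066428 = 0.146833.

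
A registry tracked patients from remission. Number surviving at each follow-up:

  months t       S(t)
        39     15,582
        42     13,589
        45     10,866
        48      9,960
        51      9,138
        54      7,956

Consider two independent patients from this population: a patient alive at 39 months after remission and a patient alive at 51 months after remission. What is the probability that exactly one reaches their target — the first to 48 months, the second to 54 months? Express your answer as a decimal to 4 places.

p₁ = S(48)/S(39) = 9,960/15,582 = 0.639199; p₂ = S(54)/S(51) = 7,956/9,138 = 0.870650.
P(exactly one) = p₁(1−p₂) + (1−p₁)p₂ = 0.082680 + 0.314131 = 0.396812.

0.3968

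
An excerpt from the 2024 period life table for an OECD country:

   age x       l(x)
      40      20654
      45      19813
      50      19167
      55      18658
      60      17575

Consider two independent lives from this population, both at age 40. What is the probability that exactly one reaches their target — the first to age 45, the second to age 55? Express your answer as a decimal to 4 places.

0.1295

p₁ = l(45)/l(40) = 19813/20654 = 0.959281; p₂ = l(55)/l(40) = 18658/20654 = 0.903360.
P(exactly one) = p₁(1−p₂) + (1−p₁)p₂ = 0.092705 + 0.036784 = 0.129489.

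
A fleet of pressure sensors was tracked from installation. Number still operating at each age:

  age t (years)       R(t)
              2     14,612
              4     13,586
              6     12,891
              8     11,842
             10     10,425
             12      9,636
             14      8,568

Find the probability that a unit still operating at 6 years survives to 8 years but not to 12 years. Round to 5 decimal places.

0.17113

This is the probability of reaching 8 but not 12, conditional on being operational at 6: (R(8) − R(12)) / R(6).
= (11,842 − 9,636) / 12,891 = 2,206 / 12,891 = 0.171127.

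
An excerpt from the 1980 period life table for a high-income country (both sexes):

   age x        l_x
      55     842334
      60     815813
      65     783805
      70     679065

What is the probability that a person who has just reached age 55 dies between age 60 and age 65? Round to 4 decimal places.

0.0380

We want 5|5q55 = (l_60 − l_65)/l_55.
This is the probability of reaching 60 but not 65, conditional on being alive at 55: (l_60 − l_65) / l_55.
= (815813 − 783805) / 842334 = 32008 / 842334 = 0.037999.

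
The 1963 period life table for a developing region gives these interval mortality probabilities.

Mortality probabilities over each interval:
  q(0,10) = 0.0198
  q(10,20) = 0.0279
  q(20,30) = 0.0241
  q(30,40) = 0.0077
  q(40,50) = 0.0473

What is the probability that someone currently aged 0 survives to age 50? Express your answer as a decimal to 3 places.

Survival from 0 to 50 is the product of surviving each interval: (1 − 0.0198) × (1 − 0.0279) × (1 − 0.0241) × (1 − 0.0077) × (1 − 0.0473).
= 0.9802 × 0.9721 × 0.9759 × 0.9923 × 0.9527 = 0.879083.

0.879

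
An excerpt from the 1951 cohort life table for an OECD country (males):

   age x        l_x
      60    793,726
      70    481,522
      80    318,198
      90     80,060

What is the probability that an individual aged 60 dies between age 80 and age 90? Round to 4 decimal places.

We want 20|10q60 = (l_80 − l_90)/l_60.
This is the probability of reaching 80 but not 90, conditional on being alive at 60: (l_80 − l_90) / l_60.
= (318,198 − 80,060) / 793,726 = 238,138 / 793,726 = 0.300025.

0.3000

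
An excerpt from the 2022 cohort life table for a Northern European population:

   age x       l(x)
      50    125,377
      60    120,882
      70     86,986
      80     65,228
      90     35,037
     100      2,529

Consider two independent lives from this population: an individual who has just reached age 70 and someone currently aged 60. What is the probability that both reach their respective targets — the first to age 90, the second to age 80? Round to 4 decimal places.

0.2173

p₁ = l(90)/l(70) = 35,037/86,986 = 0.402789; p₂ = l(80)/l(60) = 65,228/120,882 = 0.539601.
P(both) = p₁ × p₂ = 0.402789 × 0.539601 = 0.217345.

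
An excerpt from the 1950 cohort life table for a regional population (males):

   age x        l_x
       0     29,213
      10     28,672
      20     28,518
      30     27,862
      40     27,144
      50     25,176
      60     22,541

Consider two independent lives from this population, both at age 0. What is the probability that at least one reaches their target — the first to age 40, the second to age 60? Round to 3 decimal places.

0.984

p₁ = l_40/l_0 = 27,144/29,213 = 0.929175; p₂ = l_60/l_0 = 22,541/29,213 = 0.771609.
P(at least one) = 1 − (1−p₁)(1−p₂) = 1 − 0.070825 × 0.228391 = 0.983824.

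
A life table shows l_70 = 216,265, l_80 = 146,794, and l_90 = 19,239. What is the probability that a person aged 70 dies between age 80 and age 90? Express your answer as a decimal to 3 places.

0.590

We want 10|10q70 = (l_80 − l_90)/l_70.
This is the probability of reaching 80 but not 90, conditional on being alive at 70: (l_80 − l_90) / l_70.
= (146,794 − 19,239) / 216,265 = 127,555 / 216,265 = 0.589809.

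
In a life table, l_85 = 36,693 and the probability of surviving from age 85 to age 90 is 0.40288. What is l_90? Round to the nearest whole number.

l_90 = l_85 × p = 36,693 × 0.40288 = 14783.

14783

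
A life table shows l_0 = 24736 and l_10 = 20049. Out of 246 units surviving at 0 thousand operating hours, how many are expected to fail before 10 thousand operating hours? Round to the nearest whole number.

47

The relevant probability is 1 − 20049/24736 = 0.189481.
Expected number = 246 × 0.189481 = 47.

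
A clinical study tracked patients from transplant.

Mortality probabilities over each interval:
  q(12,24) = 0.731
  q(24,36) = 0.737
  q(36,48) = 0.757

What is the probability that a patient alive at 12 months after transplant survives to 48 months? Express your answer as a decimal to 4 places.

0.0172

Survival from 12 to 48 is the product of surviving each interval: (1 − 0.731) × (1 − 0.737) × (1 − 0.757).
= 0.269 × 0.263 × 0.243 = 0.017192.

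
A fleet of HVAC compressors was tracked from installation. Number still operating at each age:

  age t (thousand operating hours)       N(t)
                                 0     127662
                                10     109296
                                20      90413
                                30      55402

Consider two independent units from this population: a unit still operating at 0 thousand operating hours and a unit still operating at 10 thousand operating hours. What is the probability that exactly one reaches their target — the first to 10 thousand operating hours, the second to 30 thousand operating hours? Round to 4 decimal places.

p₁ = N(10)/N(0) = 109296/127662 = 0.856136; p₂ = N(30)/N(10) = 55402/109296 = 0.506899.
P(exactly one) = p₁(1−p₂) + (1−p₁)p₂ = 0.422162 + 0.072925 = 0.495086.

0.4951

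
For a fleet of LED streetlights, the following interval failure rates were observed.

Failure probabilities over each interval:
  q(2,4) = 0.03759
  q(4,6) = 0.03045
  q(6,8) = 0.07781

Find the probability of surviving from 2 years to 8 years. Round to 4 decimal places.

Survival from 2 to 8 is the product of surviving each interval: (1 − 0.03759) × (1 − 0.03045) × (1 − 0.07781).
= 0.96241 × 0.96955 × 0.92219 = 0.860500.

0.8605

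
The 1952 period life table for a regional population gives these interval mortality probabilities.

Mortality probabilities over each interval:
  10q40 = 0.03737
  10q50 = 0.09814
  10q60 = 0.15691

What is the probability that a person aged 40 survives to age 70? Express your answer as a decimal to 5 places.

0.73193

Chaining the interval survival probabilities: (1 − 0.03737) × (1 − 0.09814) × (1 − 0.15691).
= 0.96263 × 0.90186 × 0.84309 = 0.731935.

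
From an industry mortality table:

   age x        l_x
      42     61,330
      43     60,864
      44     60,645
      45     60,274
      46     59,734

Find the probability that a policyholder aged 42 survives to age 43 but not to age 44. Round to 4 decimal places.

This is the probability of reaching 43 but not 44, conditional on being alive at 42: (l_43 − l_44) / l_42.
= (60,864 − 60,645) / 61,330 = 219 / 61,330 = 0.003571.

0.0036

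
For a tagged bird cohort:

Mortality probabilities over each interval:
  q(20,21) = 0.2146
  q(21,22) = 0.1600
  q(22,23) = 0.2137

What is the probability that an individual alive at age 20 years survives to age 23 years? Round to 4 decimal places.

0.5188

The overall survival probability is (1 − 0.2146) × (1 − 0.1600) × (1 − 0.2137).
= 0.7854 × 0.8400 × 0.7863 = 0.518750.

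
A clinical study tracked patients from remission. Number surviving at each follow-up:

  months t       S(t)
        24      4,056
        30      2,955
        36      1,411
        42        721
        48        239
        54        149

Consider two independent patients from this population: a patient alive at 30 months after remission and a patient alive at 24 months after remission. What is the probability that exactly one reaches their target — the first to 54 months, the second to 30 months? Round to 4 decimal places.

0.7055

p₁ = S(54)/S(30) = 149/2,955 = 0.050423; p₂ = S(30)/S(24) = 2,955/4,056 = 0.728550.
P(exactly one) = p₁(1−p₂) + (1−p₁)p₂ = 0.013687 + 0.691814 = 0.705502.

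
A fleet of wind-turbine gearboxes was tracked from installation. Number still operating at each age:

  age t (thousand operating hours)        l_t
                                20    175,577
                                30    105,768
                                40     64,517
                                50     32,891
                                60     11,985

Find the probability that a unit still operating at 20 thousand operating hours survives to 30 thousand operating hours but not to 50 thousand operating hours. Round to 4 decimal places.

This is the probability of reaching 30 but not 50, conditional on being operational at 20: (l_30 − l_50) / l_20.
= (105,768 − 32,891) / 175,577 = 72,877 / 175,577 = 0.415071.

0.4151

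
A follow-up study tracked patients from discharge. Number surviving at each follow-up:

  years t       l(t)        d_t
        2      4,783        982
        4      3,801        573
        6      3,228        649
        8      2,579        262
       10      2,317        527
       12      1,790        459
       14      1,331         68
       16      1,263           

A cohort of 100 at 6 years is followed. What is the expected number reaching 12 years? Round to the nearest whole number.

The relevant probability is 1,790/3,228 = 0.554523.
Expected number = 100 × 0.554523 = 55.

55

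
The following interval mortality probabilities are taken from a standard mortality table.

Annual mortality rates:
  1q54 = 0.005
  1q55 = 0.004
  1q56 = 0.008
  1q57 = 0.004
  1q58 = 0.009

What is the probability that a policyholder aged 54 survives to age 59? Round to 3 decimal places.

5p54 = (1 − 0.005) × (1 − 0.004) × (1 − 0.008) × (1 − 0.004) × (1 − 0.009).
= 0.995 × 0.996 × 0.992 × 0.996 × 0.991 = 0.970347.

0.970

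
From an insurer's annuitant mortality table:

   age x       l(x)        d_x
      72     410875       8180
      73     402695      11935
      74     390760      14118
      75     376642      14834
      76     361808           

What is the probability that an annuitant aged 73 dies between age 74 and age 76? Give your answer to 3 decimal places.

0.072

This is the probability of reaching 74 but not 76, conditional on being alive at 73: (l(74) − l(76)) / l(73).
= (390760 − 361808) / 402695 = 28952 / 402695 = 0.071896.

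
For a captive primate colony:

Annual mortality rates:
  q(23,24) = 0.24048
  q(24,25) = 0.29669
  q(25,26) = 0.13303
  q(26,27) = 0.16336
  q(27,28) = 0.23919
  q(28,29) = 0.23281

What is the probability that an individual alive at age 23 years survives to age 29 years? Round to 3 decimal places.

P(survive 23→29) = (1 − 0.24048) × (1 − 0.29669) × (1 − 0.13303) × (1 − 0.16336) × (1 − 0.23919) × (1 − 0.23281).
= 0.75952 × 0.70331 × 0.86697 × 0.83664 × 0.76081 × 0.76719 = 0.226156.

0.226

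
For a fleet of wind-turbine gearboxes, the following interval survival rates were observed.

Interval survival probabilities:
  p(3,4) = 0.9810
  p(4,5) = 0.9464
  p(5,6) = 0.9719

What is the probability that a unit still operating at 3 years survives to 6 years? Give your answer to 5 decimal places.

P(survive 3→6) = 0.9810 × 0.9464 × 0.9719.
= 0.902330.

0.90233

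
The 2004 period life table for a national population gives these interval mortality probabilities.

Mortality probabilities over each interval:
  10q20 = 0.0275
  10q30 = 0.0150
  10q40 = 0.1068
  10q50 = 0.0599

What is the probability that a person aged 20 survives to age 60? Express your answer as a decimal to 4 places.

0.8044

Survival from 20 to 60 is the product of surviving each interval: (1 − 0.0275) × (1 − 0.0150) × (1 − 0.1068) × (1 − 0.0599).
= 0.9725 × 0.9850 × 0.8932 × 0.9401 = 0.804357.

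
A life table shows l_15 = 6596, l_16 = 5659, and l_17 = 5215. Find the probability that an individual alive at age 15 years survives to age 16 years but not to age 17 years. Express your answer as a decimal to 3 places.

This is the probability of reaching 16 but not 17, conditional on being alive at 15: (l_16 − l_17) / l_15.
= (5659 − 5215) / 6596 = 444 / 6596 = 0.067314.

0.067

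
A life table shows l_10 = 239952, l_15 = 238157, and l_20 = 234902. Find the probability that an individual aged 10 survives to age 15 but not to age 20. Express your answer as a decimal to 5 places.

0.01357

We want 5|5q10 = (l_15 − l_20)/l_10.
This is the probability of reaching 15 but not 20, conditional on being alive at 10: (l_15 − l_20) / l_10.
= (238157 − 234902) / 239952 = 3255 / 239952 = 0.013565.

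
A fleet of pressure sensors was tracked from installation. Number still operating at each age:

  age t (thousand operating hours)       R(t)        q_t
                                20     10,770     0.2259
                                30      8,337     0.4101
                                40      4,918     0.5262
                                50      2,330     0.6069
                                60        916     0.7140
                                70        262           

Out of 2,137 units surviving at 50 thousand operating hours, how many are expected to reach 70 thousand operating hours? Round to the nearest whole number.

240

The relevant probability is 262/2,330 = 0.112446.
Expected number = 2,137 × 0.112446 = 240.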